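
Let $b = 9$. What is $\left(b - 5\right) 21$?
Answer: $84$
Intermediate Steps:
$\left(b - 5\right) 21 = \left(9 - 5\right) 21 = 4 \cdot 21 = 84$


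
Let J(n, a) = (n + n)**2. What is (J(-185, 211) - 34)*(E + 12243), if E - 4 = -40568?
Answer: -3876181986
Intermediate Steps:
E = -40564 (E = 4 - 40568 = -40564)
J(n, a) = 4*n**2 (J(n, a) = (2*n)**2 = 4*n**2)
(J(-185, 211) - 34)*(E + 12243) = (4*(-185)**2 - 34)*(-40564 + 12243) = (4*34225 - 34)*(-28321) = (136900 - 34)*(-28321) = 136866*(-28321) = -3876181986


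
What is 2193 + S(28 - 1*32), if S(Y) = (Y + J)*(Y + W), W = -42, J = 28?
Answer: 1089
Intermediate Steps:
S(Y) = (-42 + Y)*(28 + Y) (S(Y) = (Y + 28)*(Y - 42) = (28 + Y)*(-42 + Y) = (-42 + Y)*(28 + Y))
2193 + S(28 - 1*32) = 2193 + (-1176 + (28 - 1*32)² - 14*(28 - 1*32)) = 2193 + (-1176 + (28 - 32)² - 14*(28 - 32)) = 2193 + (-1176 + (-4)² - 14*(-4)) = 2193 + (-1176 + 16 + 56) = 2193 - 1104 = 1089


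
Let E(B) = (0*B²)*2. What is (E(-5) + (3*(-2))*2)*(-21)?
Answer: 252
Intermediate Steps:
E(B) = 0 (E(B) = 0*2 = 0)
(E(-5) + (3*(-2))*2)*(-21) = (0 + (3*(-2))*2)*(-21) = (0 - 6*2)*(-21) = (0 - 12)*(-21) = -12*(-21) = 252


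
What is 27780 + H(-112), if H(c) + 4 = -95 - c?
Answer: 27793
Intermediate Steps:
H(c) = -99 - c (H(c) = -4 + (-95 - c) = -99 - c)
27780 + H(-112) = 27780 + (-99 - 1*(-112)) = 27780 + (-99 + 112) = 27780 + 13 = 27793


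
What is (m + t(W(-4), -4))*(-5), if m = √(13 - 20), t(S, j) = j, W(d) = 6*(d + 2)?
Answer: 20 - 5*I*√7 ≈ 20.0 - 13.229*I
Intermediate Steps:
W(d) = 12 + 6*d (W(d) = 6*(2 + d) = 12 + 6*d)
m = I*√7 (m = √(-7) = I*√7 ≈ 2.6458*I)
(m + t(W(-4), -4))*(-5) = (I*√7 - 4)*(-5) = (-4 + I*√7)*(-5) = 20 - 5*I*√7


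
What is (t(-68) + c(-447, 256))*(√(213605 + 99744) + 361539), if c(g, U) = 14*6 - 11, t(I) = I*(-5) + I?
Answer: 124730955 + 345*√313349 ≈ 1.2492e+8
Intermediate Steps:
t(I) = -4*I (t(I) = -5*I + I = -4*I)
c(g, U) = 73 (c(g, U) = 84 - 11 = 73)
(t(-68) + c(-447, 256))*(√(213605 + 99744) + 361539) = (-4*(-68) + 73)*(√(213605 + 99744) + 361539) = (272 + 73)*(√313349 + 361539) = 345*(361539 + √313349) = 124730955 + 345*√313349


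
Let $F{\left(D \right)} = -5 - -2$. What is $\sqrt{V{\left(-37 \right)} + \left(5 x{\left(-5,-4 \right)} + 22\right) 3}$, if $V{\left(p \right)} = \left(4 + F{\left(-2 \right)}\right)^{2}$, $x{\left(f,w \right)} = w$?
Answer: $\sqrt{7} \approx 2.6458$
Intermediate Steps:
$F{\left(D \right)} = -3$ ($F{\left(D \right)} = -5 + 2 = -3$)
$V{\left(p \right)} = 1$ ($V{\left(p \right)} = \left(4 - 3\right)^{2} = 1^{2} = 1$)
$\sqrt{V{\left(-37 \right)} + \left(5 x{\left(-5,-4 \right)} + 22\right) 3} = \sqrt{1 + \left(5 \left(-4\right) + 22\right) 3} = \sqrt{1 + \left(-20 + 22\right) 3} = \sqrt{1 + 2 \cdot 3} = \sqrt{1 + 6} = \sqrt{7}$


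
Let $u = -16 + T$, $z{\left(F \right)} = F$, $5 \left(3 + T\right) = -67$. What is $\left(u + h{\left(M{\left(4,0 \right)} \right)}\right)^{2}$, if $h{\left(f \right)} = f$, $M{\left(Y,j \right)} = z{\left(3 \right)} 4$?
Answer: $\frac{10404}{25} \approx 416.16$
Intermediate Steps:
$T = - \frac{82}{5}$ ($T = -3 + \frac{1}{5} \left(-67\right) = -3 - \frac{67}{5} = - \frac{82}{5} \approx -16.4$)
$M{\left(Y,j \right)} = 12$ ($M{\left(Y,j \right)} = 3 \cdot 4 = 12$)
$u = - \frac{162}{5}$ ($u = -16 - \frac{82}{5} = - \frac{162}{5} \approx -32.4$)
$\left(u + h{\left(M{\left(4,0 \right)} \right)}\right)^{2} = \left(- \frac{162}{5} + 12\right)^{2} = \left(- \frac{102}{5}\right)^{2} = \frac{10404}{25}$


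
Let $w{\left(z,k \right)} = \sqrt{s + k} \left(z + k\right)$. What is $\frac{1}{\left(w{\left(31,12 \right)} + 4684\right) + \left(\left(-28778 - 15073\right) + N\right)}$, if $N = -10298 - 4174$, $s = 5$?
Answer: $- \frac{53639}{2877110888} - \frac{43 \sqrt{17}}{2877110888} \approx -1.8705 \cdot 10^{-5}$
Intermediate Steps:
$N = -14472$
$w{\left(z,k \right)} = \sqrt{5 + k} \left(k + z\right)$ ($w{\left(z,k \right)} = \sqrt{5 + k} \left(z + k\right) = \sqrt{5 + k} \left(k + z\right)$)
$\frac{1}{\left(w{\left(31,12 \right)} + 4684\right) + \left(\left(-28778 - 15073\right) + N\right)} = \frac{1}{\left(\sqrt{5 + 12} \left(12 + 31\right) + 4684\right) - 58323} = \frac{1}{\left(\sqrt{17} \cdot 43 + 4684\right) - 58323} = \frac{1}{\left(43 \sqrt{17} + 4684\right) - 58323} = \frac{1}{\left(4684 + 43 \sqrt{17}\right) - 58323} = \frac{1}{-53639 + 43 \sqrt{17}}$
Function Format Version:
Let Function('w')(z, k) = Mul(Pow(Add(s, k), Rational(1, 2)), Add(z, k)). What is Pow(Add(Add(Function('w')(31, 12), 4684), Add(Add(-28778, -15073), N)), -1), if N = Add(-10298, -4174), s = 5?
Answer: Add(Rational(-53639, 2877110888), Mul(Rational(-43, 2877110888), Pow(17, Rational(1, 2)))) ≈ -1.8705e-5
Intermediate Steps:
N = -14472
Function('w')(z, k) = Mul(Pow(Add(5, k), Rational(1, 2)), Add(k, z)) (Function('w')(z, k) = Mul(Pow(Add(5, k), Rational(1, 2)), Add(z, k)) = Mul(Pow(Add(5, k), Rational(1, 2)), Add(k, z)))
Pow(Add(Add(Function('w')(31, 12), 4684), Add(Add(-28778, -15073), N)), -1) = Pow(Add(Add(Mul(Pow(Add(5, 12), Rational(1, 2)), Add(12, 31)), 4684), Add(Add(-28778, -15073), -14472)), -1) = Pow(Add(Add(Mul(Pow(17, Rational(1, 2)), 43), 4684), Add(-43851, -14472)), -1) = Pow(Add(Add(Mul(43, Pow(17, Rational(1, 2))), 4684), -58323), -1) = Pow(Add(Add(4684, Mul(43, Pow(17, Rational(1, 2)))), -58323), -1) = Pow(Add(-53639, Mul(43, Pow(17, Rational(1, 2)))), -1)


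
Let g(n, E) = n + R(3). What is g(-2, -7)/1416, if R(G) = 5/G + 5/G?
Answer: 1/1062 ≈ 0.00094162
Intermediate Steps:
R(G) = 10/G
g(n, E) = 10/3 + n (g(n, E) = n + 10/3 = 10/3 + n)
g(-2, -7)/1416 = (10/3 - 2)/1416 = (1/1416)*(4/3) = 1/1062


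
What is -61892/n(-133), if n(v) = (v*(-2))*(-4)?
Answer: 15473/266 ≈ 58.169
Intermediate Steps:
n(v) = 8*v (n(v) = -2*v*(-4) = 8*v)
-61892/n(-133) = -61892/(8*(-133)) = -61892/(-1064) = -61892*(-1/1064) = 15473/266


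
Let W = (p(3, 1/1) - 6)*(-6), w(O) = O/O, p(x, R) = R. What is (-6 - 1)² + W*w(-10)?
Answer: 79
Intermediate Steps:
w(O) = 1
W = 30 (W = (1/1 - 6)*(-6) = (1 - 6)*(-6) = -5*(-6) = 30)
(-6 - 1)² + W*w(-10) = (-6 - 1)² + 30*1 = (-7)² + 30 = 49 + 30 = 79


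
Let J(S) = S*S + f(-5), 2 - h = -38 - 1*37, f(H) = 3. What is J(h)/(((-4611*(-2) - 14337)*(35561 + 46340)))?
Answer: -5932/418923615 ≈ -1.4160e-5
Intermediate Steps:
h = 77 (h = 2 - (-38 - 1*37) = 2 - (-38 - 37) = 2 - 1*(-75) = 2 + 75 = 77)
J(S) = 3 + S² (J(S) = S*S + 3 = S² + 3 = 3 + S²)
J(h)/(((-4611*(-2) - 14337)*(35561 + 46340))) = (3 + 77²)/(((-4611*(-2) - 14337)*(35561 + 46340))) = (3 + 5929)/(((9222 - 14337)*81901)) = 5932/((-5115*81901)) = 5932/(-418923615) = 5932*(-1/418923615) = -5932/418923615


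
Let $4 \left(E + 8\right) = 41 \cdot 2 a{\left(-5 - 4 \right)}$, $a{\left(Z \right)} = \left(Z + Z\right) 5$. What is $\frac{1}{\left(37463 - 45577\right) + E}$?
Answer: $- \frac{1}{9967} \approx -0.00010033$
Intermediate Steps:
$a{\left(Z \right)} = 10 Z$ ($a{\left(Z \right)} = 2 Z 5 = 10 Z$)
$E = -1853$ ($E = -8 + \frac{41 \cdot 2 \cdot 10 \left(-5 - 4\right)}{4} = -8 + \frac{82 \cdot 10 \left(-5 - 4\right)}{4} = -8 + \frac{82 \cdot 10 \left(-9\right)}{4} = -8 + \frac{82 \left(-90\right)}{4} = -8 + \frac{1}{4} \left(-7380\right) = -8 - 1845 = -1853$)
$\frac{1}{\left(37463 - 45577\right) + E} = \frac{1}{\left(37463 - 45577\right) - 1853} = \frac{1}{-8114 - 1853} = \frac{1}{-9967} = - \frac{1}{9967}$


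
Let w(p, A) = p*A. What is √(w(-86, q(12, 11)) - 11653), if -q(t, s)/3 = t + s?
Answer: I*√5719 ≈ 75.624*I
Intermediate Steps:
q(t, s) = -3*s - 3*t (q(t, s) = -3*(t + s) = -3*(s + t) = -3*s - 3*t)
w(p, A) = A*p
√(w(-86, q(12, 11)) - 11653) = √((-3*11 - 3*12)*(-86) - 11653) = √((-33 - 36)*(-86) - 11653) = √(-69*(-86) - 11653) = √(5934 - 11653) = √(-5719) = I*√5719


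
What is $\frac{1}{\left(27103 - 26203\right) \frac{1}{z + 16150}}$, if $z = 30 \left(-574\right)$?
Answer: $- \frac{107}{90} \approx -1.1889$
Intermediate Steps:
$z = -17220$
$\frac{1}{\left(27103 - 26203\right) \frac{1}{z + 16150}} = \frac{1}{\left(27103 - 26203\right) \frac{1}{-17220 + 16150}} = \frac{1}{900 \frac{1}{-1070}} = \frac{1}{900 \left(- \frac{1}{1070}\right)} = \frac{1}{- \frac{90}{107}} = - \frac{107}{90}$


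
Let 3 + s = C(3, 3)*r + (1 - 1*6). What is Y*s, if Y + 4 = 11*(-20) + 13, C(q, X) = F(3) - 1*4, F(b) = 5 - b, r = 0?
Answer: 1688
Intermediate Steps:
C(q, X) = -2 (C(q, X) = (5 - 1*3) - 1*4 = (5 - 3) - 4 = 2 - 4 = -2)
Y = -211 (Y = -4 + (11*(-20) + 13) = -4 + (-220 + 13) = -4 - 207 = -211)
s = -8 (s = -3 + (-2*0 + (1 - 1*6)) = -3 + (0 + (1 - 6)) = -3 + (0 - 5) = -3 - 5 = -8)
Y*s = -211*(-8) = 1688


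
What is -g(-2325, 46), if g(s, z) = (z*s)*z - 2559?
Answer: 4922259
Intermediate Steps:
g(s, z) = -2559 + s*z**2 (g(s, z) = (s*z)*z - 2559 = s*z**2 - 2559 = -2559 + s*z**2)
-g(-2325, 46) = -(-2559 - 2325*46**2) = -(-2559 - 2325*2116) = -(-2559 - 4919700) = -1*(-4922259) = 4922259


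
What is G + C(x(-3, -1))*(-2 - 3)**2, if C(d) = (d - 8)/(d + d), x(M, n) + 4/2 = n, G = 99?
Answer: 869/6 ≈ 144.83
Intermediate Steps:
x(M, n) = -2 + n
C(d) = (-8 + d)/(2*d) (C(d) = (-8 + d)/((2*d)) = (-8 + d)*(1/(2*d)) = (-8 + d)/(2*d))
G + C(x(-3, -1))*(-2 - 3)**2 = 99 + ((-8 + (-2 - 1))/(2*(-2 - 1)))*(-2 - 3)**2 = 99 + ((1/2)*(-8 - 3)/(-3))*(-5)**2 = 99 + ((1/2)*(-1/3)*(-11))*25 = 99 + (11/6)*25 = 99 + 275/6 = 869/6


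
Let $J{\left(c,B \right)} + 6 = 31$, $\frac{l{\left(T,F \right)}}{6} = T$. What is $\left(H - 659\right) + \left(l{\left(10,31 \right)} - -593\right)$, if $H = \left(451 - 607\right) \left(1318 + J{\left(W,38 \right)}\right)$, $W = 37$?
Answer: $-209514$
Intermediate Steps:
$l{\left(T,F \right)} = 6 T$
$J{\left(c,B \right)} = 25$ ($J{\left(c,B \right)} = -6 + 31 = 25$)
$H = -209508$ ($H = \left(451 - 607\right) \left(1318 + 25\right) = \left(-156\right) 1343 = -209508$)
$\left(H - 659\right) + \left(l{\left(10,31 \right)} - -593\right) = \left(-209508 - 659\right) + \left(6 \cdot 10 - -593\right) = -210167 + \left(60 + 593\right) = -210167 + 653 = -209514$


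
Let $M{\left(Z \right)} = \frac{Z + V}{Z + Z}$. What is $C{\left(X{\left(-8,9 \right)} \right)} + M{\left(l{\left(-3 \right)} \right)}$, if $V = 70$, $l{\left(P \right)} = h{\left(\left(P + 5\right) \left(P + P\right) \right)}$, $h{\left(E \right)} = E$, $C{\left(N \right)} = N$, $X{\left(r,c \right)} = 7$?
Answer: $\frac{55}{12} \approx 4.5833$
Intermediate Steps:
$l{\left(P \right)} = 2 P \left(5 + P\right)$ ($l{\left(P \right)} = \left(P + 5\right) \left(P + P\right) = \left(5 + P\right) 2 P = 2 P \left(5 + P\right)$)
$M{\left(Z \right)} = \frac{70 + Z}{2 Z}$ ($M{\left(Z \right)} = \frac{Z + 70}{Z + Z} = \frac{70 + Z}{2 Z}$)
$C{\left(X{\left(-8,9 \right)} \right)} + M{\left(l{\left(-3 \right)} \right)} = 7 + \frac{70 + 2 \left(-3\right) \left(5 - 3\right)}{2 \cdot 2 \left(-3\right) \left(5 - 3\right)} = 7 + \frac{70 + 2 \left(-3\right) 2}{2 \cdot 2 \left(-3\right) 2} = 7 + \frac{70 - 12}{2 \left(-12\right)} = 7 + \frac{1}{2} \left(- \frac{1}{12}\right) 58 = 7 - \frac{29}{12} = \frac{55}{12}$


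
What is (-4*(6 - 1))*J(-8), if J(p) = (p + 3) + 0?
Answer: 100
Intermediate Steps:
J(p) = 3 + p (J(p) = (3 + p) + 0 = 3 + p)
(-4*(6 - 1))*J(-8) = (-4*(6 - 1))*(3 - 8) = -4*5*(-5) = -20*(-5) = 100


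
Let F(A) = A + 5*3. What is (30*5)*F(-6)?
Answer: 1350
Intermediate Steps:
F(A) = 15 + A (F(A) = A + 15 = 15 + A)
(30*5)*F(-6) = (30*5)*(15 - 6) = 150*9 = 1350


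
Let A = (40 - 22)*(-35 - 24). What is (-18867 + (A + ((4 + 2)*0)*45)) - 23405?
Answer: -43334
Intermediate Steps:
A = -1062 (A = 18*(-59) = -1062)
(-18867 + (A + ((4 + 2)*0)*45)) - 23405 = (-18867 + (-1062 + ((4 + 2)*0)*45)) - 23405 = (-18867 + (-1062 + (6*0)*45)) - 23405 = (-18867 + (-1062 + 0*45)) - 23405 = (-18867 + (-1062 + 0)) - 23405 = (-18867 - 1062) - 23405 = -19929 - 23405 = -43334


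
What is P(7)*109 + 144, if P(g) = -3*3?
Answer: -837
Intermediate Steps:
P(g) = -9
P(7)*109 + 144 = -9*109 + 144 = -981 + 144 = -837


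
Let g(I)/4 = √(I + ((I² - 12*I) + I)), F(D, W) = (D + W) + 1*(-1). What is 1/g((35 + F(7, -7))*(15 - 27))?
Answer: √10659/170544 ≈ 0.00060537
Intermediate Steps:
F(D, W) = -1 + D + W (F(D, W) = (D + W) - 1 = -1 + D + W)
g(I) = 4*√(I² - 10*I) (g(I) = 4*√(I + ((I² - 12*I) + I)) = 4*√(I + (I² - 11*I)) = 4*√(I² - 10*I))
1/g((35 + F(7, -7))*(15 - 27)) = 1/(4*√(((35 + (-1 + 7 - 7))*(15 - 27))*(-10 + (35 + (-1 + 7 - 7))*(15 - 27)))) = 1/(4*√(((35 - 1)*(-12))*(-10 + (35 - 1)*(-12)))) = 1/(4*√((34*(-12))*(-10 + 34*(-12)))) = 1/(4*√(-408*(-10 - 408))) = 1/(4*√(-408*(-418))) = 1/(4*√170544) = 1/(4*(4*√10659)) = 1/(16*√10659) = √10659/170544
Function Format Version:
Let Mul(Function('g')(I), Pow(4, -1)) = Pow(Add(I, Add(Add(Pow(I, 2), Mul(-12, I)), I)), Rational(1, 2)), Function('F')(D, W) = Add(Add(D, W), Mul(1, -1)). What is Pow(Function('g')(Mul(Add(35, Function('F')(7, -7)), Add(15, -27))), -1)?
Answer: Mul(Rational(1, 170544), Pow(10659, Rational(1, 2))) ≈ 0.00060537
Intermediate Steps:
Function('F')(D, W) = Add(-1, D, W) (Function('F')(D, W) = Add(Add(D, W), -1) = Add(-1, D, W))
Function('g')(I) = Mul(4, Pow(Add(Pow(I, 2), Mul(-10, I)), Rational(1, 2))) (Function('g')(I) = Mul(4, Pow(Add(I, Add(Add(Pow(I, 2), Mul(-12, I)), I)), Rational(1, 2))) = Mul(4, Pow(Add(I, Add(Pow(I, 2), Mul(-11, I))), Rational(1, 2))) = Mul(4, Pow(Add(Pow(I, 2), Mul(-10, I)), Rational(1, 2))))
Pow(Function('g')(Mul(Add(35, Function('F')(7, -7)), Add(15, -27))), -1) = Pow(Mul(4, Pow(Mul(Mul(Add(35, Add(-1, 7, -7)), Add(15, -27)), Add(-10, Mul(Add(35, Add(-1, 7, -7)), Add(15, -27)))), Rational(1, 2))), -1) = Pow(Mul(4, Pow(Mul(Mul(Add(35, -1), -12), Add(-10, Mul(Add(35, -1), -12))), Rational(1, 2))), -1) = Pow(Mul(4, Pow(Mul(Mul(34, -12), Add(-10, Mul(34, -12))), Rational(1, 2))), -1) = Pow(Mul(4, Pow(Mul(-408, Add(-10, -408)), Rational(1, 2))), -1) = Pow(Mul(4, Pow(Mul(-408, -418), Rational(1, 2))), -1) = Pow(Mul(4, Pow(170544, Rational(1, 2))), -1) = Pow(Mul(4, Mul(4, Pow(10659, Rational(1, 2)))), -1) = Pow(Mul(16, Pow(10659, Rational(1, 2))), -1) = Mul(Rational(1, 170544), Pow(10659, Rational(1, 2)))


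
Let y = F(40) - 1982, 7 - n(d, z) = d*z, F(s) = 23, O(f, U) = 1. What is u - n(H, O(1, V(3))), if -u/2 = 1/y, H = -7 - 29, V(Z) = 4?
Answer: -84235/1959 ≈ -42.999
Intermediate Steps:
H = -36
n(d, z) = 7 - d*z
y = -1959 (y = 23 - 1982 = -1959)
u = 2/1959 (u = -2/(-1959) = -2*(-1/1959) = 2/1959 ≈ 0.0010209)
u - n(H, O(1, V(3))) = 2/1959 - (7 - 1*(-36)*1) = 2/1959 - (7 + 36) = 2/1959 - 1*43 = 2/1959 - 43 = -84235/1959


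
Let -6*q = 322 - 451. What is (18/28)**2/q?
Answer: 81/4214 ≈ 0.019222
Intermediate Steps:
q = 43/2 (q = -(322 - 451)/6 = -1/6*(-129) = 43/2 ≈ 21.500)
(18/28)**2/q = (18/28)**2/(43/2) = (18*(1/28))**2*(2/43) = (9/14)**2*(2/43) = (81/196)*(2/43) = 81/4214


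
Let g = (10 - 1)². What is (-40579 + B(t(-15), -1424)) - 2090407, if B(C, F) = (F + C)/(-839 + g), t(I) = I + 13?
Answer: -807642981/379 ≈ -2.1310e+6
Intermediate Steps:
g = 81 (g = 9² = 81)
t(I) = 13 + I
B(C, F) = -C/758 - F/758 (B(C, F) = (F + C)/(-839 + 81) = (C + F)/(-758) = (C + F)*(-1/758) = -C/758 - F/758)
(-40579 + B(t(-15), -1424)) - 2090407 = (-40579 + (-(13 - 15)/758 - 1/758*(-1424))) - 2090407 = (-40579 + (-1/758*(-2) + 712/379)) - 2090407 = (-40579 + (1/379 + 712/379)) - 2090407 = (-40579 + 713/379) - 2090407 = -15378728/379 - 2090407 = -807642981/379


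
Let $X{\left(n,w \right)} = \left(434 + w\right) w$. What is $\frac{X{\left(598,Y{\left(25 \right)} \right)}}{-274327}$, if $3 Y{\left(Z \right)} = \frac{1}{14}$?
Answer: $- \frac{18229}{483912828} \approx -3.767 \cdot 10^{-5}$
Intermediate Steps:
$Y{\left(Z \right)} = \frac{1}{42}$ ($Y{\left(Z \right)} = \frac{1}{3 \cdot 14} = \frac{1}{3} \cdot \frac{1}{14} = \frac{1}{42}$)
$X{\left(n,w \right)} = w \left(434 + w\right)$
$\frac{X{\left(598,Y{\left(25 \right)} \right)}}{-274327} = \frac{\frac{1}{42} \left(434 + \frac{1}{42}\right)}{-274327} = \frac{1}{42} \cdot \frac{18229}{42} \left(- \frac{1}{274327}\right) = \frac{18229}{1764} \left(- \frac{1}{274327}\right) = - \frac{18229}{483912828}$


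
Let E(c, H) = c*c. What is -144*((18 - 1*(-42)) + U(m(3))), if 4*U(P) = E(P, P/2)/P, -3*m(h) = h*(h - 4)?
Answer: -8676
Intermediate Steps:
m(h) = -h*(-4 + h)/3 (m(h) = -h*(h - 4)/3 = -h*(-4 + h)/3)
E(c, H) = c²
U(P) = P/4 (U(P) = (P²/P)/4 = P/4)
-144*((18 - 1*(-42)) + U(m(3))) = -144*((18 - 1*(-42)) + ((⅓)*3*(4 - 1*3))/4) = -144*((18 + 42) + ((⅓)*3*(4 - 3))/4) = -144*(60 + ((⅓)*3*1)/4) = -144*(60 + (¼)*1) = -144*(60 + ¼) = -144*241/4 = -8676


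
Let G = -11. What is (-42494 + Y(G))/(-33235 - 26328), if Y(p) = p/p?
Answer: 42493/59563 ≈ 0.71341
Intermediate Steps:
Y(p) = 1
(-42494 + Y(G))/(-33235 - 26328) = (-42494 + 1)/(-33235 - 26328) = -42493/(-59563) = -42493*(-1/59563) = 42493/59563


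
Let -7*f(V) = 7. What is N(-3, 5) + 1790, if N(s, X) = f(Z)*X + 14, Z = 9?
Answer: 1799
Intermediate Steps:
f(V) = -1 (f(V) = -⅐*7 = -1)
N(s, X) = 14 - X (N(s, X) = -X + 14 = 14 - X)
N(-3, 5) + 1790 = (14 - 1*5) + 1790 = (14 - 5) + 1790 = 9 + 1790 = 1799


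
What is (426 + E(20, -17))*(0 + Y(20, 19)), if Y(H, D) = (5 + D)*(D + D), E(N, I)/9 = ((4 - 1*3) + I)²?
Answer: 2489760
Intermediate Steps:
E(N, I) = 9*(1 + I)² (E(N, I) = 9*((4 - 1*3) + I)² = 9*((4 - 3) + I)² = 9*(1 + I)²)
Y(H, D) = 2*D*(5 + D) (Y(H, D) = (5 + D)*(2*D) = 2*D*(5 + D))
(426 + E(20, -17))*(0 + Y(20, 19)) = (426 + 9*(1 - 17)²)*(0 + 2*19*(5 + 19)) = (426 + 9*(-16)²)*(0 + 2*19*24) = (426 + 9*256)*(0 + 912) = (426 + 2304)*912 = 2730*912 = 2489760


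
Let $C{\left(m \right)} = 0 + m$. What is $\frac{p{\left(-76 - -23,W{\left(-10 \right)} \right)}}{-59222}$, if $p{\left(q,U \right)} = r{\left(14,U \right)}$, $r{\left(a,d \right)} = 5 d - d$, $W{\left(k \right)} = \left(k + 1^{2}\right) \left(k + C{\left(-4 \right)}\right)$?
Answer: $- \frac{252}{29611} \approx -0.0085104$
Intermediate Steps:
$C{\left(m \right)} = m$
$W{\left(k \right)} = \left(1 + k\right) \left(-4 + k\right)$ ($W{\left(k \right)} = \left(k + 1^{2}\right) \left(k - 4\right) = \left(k + 1\right) \left(-4 + k\right) = \left(1 + k\right) \left(-4 + k\right)$)
$r{\left(a,d \right)} = 4 d$
$p{\left(q,U \right)} = 4 U$
$\frac{p{\left(-76 - -23,W{\left(-10 \right)} \right)}}{-59222} = \frac{4 \left(-4 + \left(-10\right)^{2} - -30\right)}{-59222} = 4 \left(-4 + 100 + 30\right) \left(- \frac{1}{59222}\right) = 4 \cdot 126 \left(- \frac{1}{59222}\right) = 504 \left(- \frac{1}{59222}\right) = - \frac{252}{29611}$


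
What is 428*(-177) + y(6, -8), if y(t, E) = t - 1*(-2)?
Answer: -75748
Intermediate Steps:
y(t, E) = 2 + t (y(t, E) = t + 2 = 2 + t)
428*(-177) + y(6, -8) = 428*(-177) + (2 + 6) = -75756 + 8 = -75748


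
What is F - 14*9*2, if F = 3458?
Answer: 3206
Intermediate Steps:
F - 14*9*2 = 3458 - 14*9*2 = 3458 - 126*2 = 3458 - 252 = 3206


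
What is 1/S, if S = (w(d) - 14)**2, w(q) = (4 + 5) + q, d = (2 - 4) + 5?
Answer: 1/4 ≈ 0.25000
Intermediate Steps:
d = 3 (d = -2 + 5 = 3)
w(q) = 9 + q
S = 4 (S = ((9 + 3) - 14)**2 = (12 - 14)**2 = (-2)**2 = 4)
1/S = 1/4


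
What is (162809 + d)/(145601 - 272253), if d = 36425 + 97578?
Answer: -74203/31663 ≈ -2.3435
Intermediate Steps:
d = 134003
(162809 + d)/(145601 - 272253) = (162809 + 134003)/(145601 - 272253) = 296812/(-126652) = 296812*(-1/126652) = -74203/31663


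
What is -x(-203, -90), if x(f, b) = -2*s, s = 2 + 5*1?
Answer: 14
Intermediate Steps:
s = 7 (s = 2 + 5 = 7)
x(f, b) = -14 (x(f, b) = -2*7 = -14)
-x(-203, -90) = -1*(-14) = 14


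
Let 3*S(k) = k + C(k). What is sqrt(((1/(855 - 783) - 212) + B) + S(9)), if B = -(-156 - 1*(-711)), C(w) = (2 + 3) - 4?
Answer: I*sqrt(109966)/12 ≈ 27.634*I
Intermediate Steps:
C(w) = 1 (C(w) = 5 - 4 = 1)
S(k) = 1/3 + k/3 (S(k) = (k + 1)/3 = (1 + k)/3 = 1/3 + k/3)
B = -555 (B = -(-156 + 711) = -1*555 = -555)
sqrt(((1/(855 - 783) - 212) + B) + S(9)) = sqrt(((1/(855 - 783) - 212) - 555) + (1/3 + (1/3)*9)) = sqrt(((1/72 - 212) - 555) + (1/3 + 3)) = sqrt(((1/72 - 212) - 555) + 10/3) = sqrt((-15263/72 - 555) + 10/3) = sqrt(-55223/72 + 10/3) = sqrt(-54983/72) = I*sqrt(109966)/12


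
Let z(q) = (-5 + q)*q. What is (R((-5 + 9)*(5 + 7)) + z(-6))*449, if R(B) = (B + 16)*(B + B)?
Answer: 2788290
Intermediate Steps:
z(q) = q*(-5 + q)
R(B) = 2*B*(16 + B) (R(B) = (16 + B)*(2*B) = 2*B*(16 + B))
(R((-5 + 9)*(5 + 7)) + z(-6))*449 = (2*((-5 + 9)*(5 + 7))*(16 + (-5 + 9)*(5 + 7)) - 6*(-5 - 6))*449 = (2*(4*12)*(16 + 4*12) - 6*(-11))*449 = (2*48*(16 + 48) + 66)*449 = (2*48*64 + 66)*449 = (6144 + 66)*449 = 6210*449 = 2788290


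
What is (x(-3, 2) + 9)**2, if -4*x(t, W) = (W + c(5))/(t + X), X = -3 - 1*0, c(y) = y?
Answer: 49729/576 ≈ 86.335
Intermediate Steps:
X = -3 (X = -3 + 0 = -3)
x(t, W) = -(5 + W)/(4*(-3 + t)) (x(t, W) = -(W + 5)/(4*(t - 3)) = -(5 + W)/(4*(-3 + t)))
(x(-3, 2) + 9)**2 = ((-5 - 1*2)/(4*(-3 - 3)) + 9)**2 = ((1/4)*(-5 - 2)/(-6) + 9)**2 = ((1/4)*(-1/6)*(-7) + 9)**2 = (7/24 + 9)**2 = (223/24)**2 = 49729/576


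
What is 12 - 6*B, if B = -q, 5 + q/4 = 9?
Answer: 108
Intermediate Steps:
q = 16 (q = -20 + 4*9 = -20 + 36 = 16)
B = -16 (B = -1*16 = -16)
12 - 6*B = 12 - 6*(-16) = 12 + 96 = 108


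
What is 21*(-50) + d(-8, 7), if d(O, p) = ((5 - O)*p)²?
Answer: 7231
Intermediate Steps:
d(O, p) = p²*(5 - O)² (d(O, p) = (p*(5 - O))² = p²*(5 - O)²)
21*(-50) + d(-8, 7) = 21*(-50) + 7²*(-5 - 8)² = -1050 + 49*(-13)² = -1050 + 49*169 = -1050 + 8281 = 7231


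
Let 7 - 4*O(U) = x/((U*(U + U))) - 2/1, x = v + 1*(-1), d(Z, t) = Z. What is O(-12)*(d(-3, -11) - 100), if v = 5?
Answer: -66641/288 ≈ -231.39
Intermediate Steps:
x = 4 (x = 5 + 1*(-1) = 5 - 1 = 4)
O(U) = 9/4 - 1/(2*U²) (O(U) = 7/4 - (4/((U*(U + U))) - 2/1)/4 = 7/4 - (4/((U*(2*U))) - 2*1)/4 = 7/4 - (4/((2*U²)) - 2)/4 = 7/4 - (4*(1/(2*U²)) - 2)/4 = 7/4 - (2/U² - 2)/4 = 7/4 - (-2 + 2/U²)/4 = 7/4 + (½ - 1/(2*U²)) = 9/4 - 1/(2*U²))
O(-12)*(d(-3, -11) - 100) = (9/4 - ½/(-12)²)*(-3 - 100) = (9/4 - ½*1/144)*(-103) = (9/4 - 1/288)*(-103) = (647/288)*(-103) = -66641/288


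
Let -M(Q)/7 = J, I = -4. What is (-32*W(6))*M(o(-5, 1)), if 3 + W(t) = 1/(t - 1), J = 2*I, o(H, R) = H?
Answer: 25088/5 ≈ 5017.6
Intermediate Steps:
J = -8 (J = 2*(-4) = -8)
W(t) = -3 + 1/(-1 + t) (W(t) = -3 + 1/(t - 1) = -3 + 1/(-1 + t))
M(Q) = 56 (M(Q) = -7*(-8) = 56)
(-32*W(6))*M(o(-5, 1)) = -32*(4 - 3*6)/(-1 + 6)*56 = -32*(4 - 18)/5*56 = -32*(-14)/5*56 = -32*(-14/5)*56 = (448/5)*56 = 25088/5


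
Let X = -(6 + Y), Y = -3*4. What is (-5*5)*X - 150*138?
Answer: -20850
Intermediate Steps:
Y = -12
X = 6 (X = -(6 - 12) = -1*(-6) = 6)
(-5*5)*X - 150*138 = -5*5*6 - 150*138 = -25*6 - 20700 = -150 - 20700 = -20850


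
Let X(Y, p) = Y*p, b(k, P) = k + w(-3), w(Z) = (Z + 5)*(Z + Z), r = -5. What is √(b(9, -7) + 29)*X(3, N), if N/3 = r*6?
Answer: -270*√26 ≈ -1376.7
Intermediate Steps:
w(Z) = 2*Z*(5 + Z) (w(Z) = (5 + Z)*(2*Z) = 2*Z*(5 + Z))
N = -90 (N = 3*(-5*6) = 3*(-30) = -90)
b(k, P) = -12 + k (b(k, P) = k + 2*(-3)*(5 - 3) = k + 2*(-3)*2 = k - 12 = -12 + k)
√(b(9, -7) + 29)*X(3, N) = √((-12 + 9) + 29)*(3*(-90)) = √(-3 + 29)*(-270) = √26*(-270) = -270*√26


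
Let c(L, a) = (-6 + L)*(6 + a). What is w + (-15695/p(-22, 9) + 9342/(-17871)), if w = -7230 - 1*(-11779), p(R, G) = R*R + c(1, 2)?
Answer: 322616453/71484 ≈ 4513.1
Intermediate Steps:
p(R, G) = -40 + R² (p(R, G) = R*R + (-36 - 6*2 + 6*1 + 1*2) = R² + (-36 - 12 + 6 + 2) = R² - 40 = -40 + R²)
w = 4549 (w = -7230 + 11779 = 4549)
w + (-15695/p(-22, 9) + 9342/(-17871)) = 4549 + (-15695/(-40 + (-22)²) + 9342/(-17871)) = 4549 + (-15695/(-40 + 484) + 9342*(-1/17871)) = 4549 + (-15695/444 - 3114/5957) = 4549 - 2564263/71484 = 322616453/71484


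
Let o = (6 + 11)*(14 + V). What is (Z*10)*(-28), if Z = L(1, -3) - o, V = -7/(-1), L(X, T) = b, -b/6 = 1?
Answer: 101640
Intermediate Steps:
b = -6 (b = -6*1 = -6)
L(X, T) = -6
V = 7 (V = -7*(-1) = 7)
o = 357 (o = (6 + 11)*(14 + 7) = 17*21 = 357)
Z = -363 (Z = -6 - 1*357 = -6 - 357 = -363)
(Z*10)*(-28) = -363*10*(-28) = -3630*(-28) = 101640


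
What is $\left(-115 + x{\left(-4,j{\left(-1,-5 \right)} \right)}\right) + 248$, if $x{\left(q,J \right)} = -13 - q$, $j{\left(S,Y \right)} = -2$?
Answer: $124$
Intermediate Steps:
$\left(-115 + x{\left(-4,j{\left(-1,-5 \right)} \right)}\right) + 248 = \left(-115 - 9\right) + 248 = -124 + 248 = 124$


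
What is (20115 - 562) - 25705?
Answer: -6152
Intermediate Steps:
(20115 - 562) - 25705 = 19553 - 25705 = -6152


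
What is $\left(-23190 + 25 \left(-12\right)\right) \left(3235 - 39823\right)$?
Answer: $859452120$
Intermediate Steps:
$\left(-23190 + 25 \left(-12\right)\right) \left(3235 - 39823\right) = \left(-23190 - 300\right) \left(-36588\right) = \left(-23490\right) \left(-36588\right) = 859452120$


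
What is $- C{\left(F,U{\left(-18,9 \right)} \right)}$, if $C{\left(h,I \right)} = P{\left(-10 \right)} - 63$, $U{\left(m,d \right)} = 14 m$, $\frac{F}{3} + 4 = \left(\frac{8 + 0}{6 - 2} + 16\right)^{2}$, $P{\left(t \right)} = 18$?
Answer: $45$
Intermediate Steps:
$F = 960$ ($F = -12 + 3 \left(\frac{8 + 0}{6 - 2} + 16\right)^{2} = -12 + 3 \left(\frac{8}{4} + 16\right)^{2} = -12 + 3 \left(8 \cdot \frac{1}{4} + 16\right)^{2} = -12 + 3 \left(2 + 16\right)^{2} = -12 + 3 \cdot 18^{2} = -12 + 3 \cdot 324 = -12 + 972 = 960$)
$C{\left(h,I \right)} = -45$ ($C{\left(h,I \right)} = 18 - 63 = -45$)
$- C{\left(F,U{\left(-18,9 \right)} \right)} = \left(-1\right) \left(-45\right) = 45$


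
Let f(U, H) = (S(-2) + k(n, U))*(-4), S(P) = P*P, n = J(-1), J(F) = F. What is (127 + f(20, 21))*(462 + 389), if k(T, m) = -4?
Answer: 108077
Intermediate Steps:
n = -1
S(P) = P²
f(U, H) = 0 (f(U, H) = ((-2)² - 4)*(-4) = (4 - 4)*(-4) = 0*(-4) = 0)
(127 + f(20, 21))*(462 + 389) = (127 + 0)*(462 + 389) = 127*851 = 108077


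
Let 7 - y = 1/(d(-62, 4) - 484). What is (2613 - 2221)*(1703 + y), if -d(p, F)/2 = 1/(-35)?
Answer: 5676946940/8469 ≈ 6.7032e+5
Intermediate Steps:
d(p, F) = 2/35 (d(p, F) = -2/(-35) = -2*(-1/35) = 2/35)
y = 118601/16938 (y = 7 - 1/(2/35 - 484) = 7 - 1/(-16938/35) = 7 - 1*(-35/16938) = 7 + 35/16938 = 118601/16938 ≈ 7.0021)
(2613 - 2221)*(1703 + y) = (2613 - 2221)*(1703 + 118601/16938) = 392*(28964015/16938) = 5676946940/8469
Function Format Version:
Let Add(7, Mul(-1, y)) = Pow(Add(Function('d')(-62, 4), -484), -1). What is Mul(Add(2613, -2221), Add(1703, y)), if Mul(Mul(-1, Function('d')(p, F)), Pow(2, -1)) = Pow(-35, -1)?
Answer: Rational(5676946940, 8469) ≈ 6.7032e+5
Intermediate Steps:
Function('d')(p, F) = Rational(2, 35) (Function('d')(p, F) = Mul(-2, Pow(-35, -1)) = Mul(-2, Rational(-1, 35)) = Rational(2, 35))
y = Rational(118601, 16938) (y = Add(7, Mul(-1, Pow(Add(Rational(2, 35), -484), -1))) = Add(7, Mul(-1, Pow(Rational(-16938, 35), -1))) = Add(7, Mul(-1, Rational(-35, 16938))) = Add(7, Rational(35, 16938)) = Rational(118601, 16938) ≈ 7.0021)
Mul(Add(2613, -2221), Add(1703, y)) = Mul(Add(2613, -2221), Add(1703, Rational(118601, 16938))) = Mul(392, Rational(28964015, 16938)) = Rational(5676946940, 8469)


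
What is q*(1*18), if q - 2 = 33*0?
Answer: 36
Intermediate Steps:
q = 2 (q = 2 + 33*0 = 2 + 0 = 2)
q*(1*18) = 2*(1*18) = 2*18 = 36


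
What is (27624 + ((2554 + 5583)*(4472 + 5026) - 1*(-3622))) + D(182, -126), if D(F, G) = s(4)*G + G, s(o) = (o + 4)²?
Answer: 77308282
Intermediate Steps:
s(o) = (4 + o)²
D(F, G) = 65*G (D(F, G) = (4 + 4)²*G + G = 8²*G + G = 64*G + G = 65*G)
(27624 + ((2554 + 5583)*(4472 + 5026) - 1*(-3622))) + D(182, -126) = (27624 + ((2554 + 5583)*(4472 + 5026) - 1*(-3622))) + 65*(-126) = (27624 + (8137*9498 + 3622)) - 8190 = (27624 + (77285226 + 3622)) - 8190 = (27624 + 77288848) - 8190 = 77316472 - 8190 = 77308282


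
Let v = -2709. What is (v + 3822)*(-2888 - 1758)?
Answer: -5170998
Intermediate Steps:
(v + 3822)*(-2888 - 1758) = (-2709 + 3822)*(-2888 - 1758) = 1113*(-4646) = -5170998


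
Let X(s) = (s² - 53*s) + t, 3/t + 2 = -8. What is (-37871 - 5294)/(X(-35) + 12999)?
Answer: -431650/160787 ≈ -2.6846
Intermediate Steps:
t = -3/10 (t = 3/(-2 - 8) = 3/(-10) = 3*(-⅒) = -3/10 ≈ -0.30000)
X(s) = -3/10 + s² - 53*s (X(s) = (s² - 53*s) - 3/10 = -3/10 + s² - 53*s)
(-37871 - 5294)/(X(-35) + 12999) = (-37871 - 5294)/((-3/10 + (-35)² - 53*(-35)) + 12999) = -43165/((-3/10 + 1225 + 1855) + 12999) = -43165/(30797/10 + 12999) = -43165/160787/10 = -43165*10/160787 = -431650/160787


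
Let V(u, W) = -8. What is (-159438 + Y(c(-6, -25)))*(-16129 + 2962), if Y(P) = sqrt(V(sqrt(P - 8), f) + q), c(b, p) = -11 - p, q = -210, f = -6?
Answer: 2099320146 - 13167*I*sqrt(218) ≈ 2.0993e+9 - 1.9441e+5*I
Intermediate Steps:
Y(P) = I*sqrt(218) (Y(P) = sqrt(-8 - 210) = sqrt(-218) = I*sqrt(218))
(-159438 + Y(c(-6, -25)))*(-16129 + 2962) = (-159438 + I*sqrt(218))*(-16129 + 2962) = (-159438 + I*sqrt(218))*(-13167) = 2099320146 - 13167*I*sqrt(218)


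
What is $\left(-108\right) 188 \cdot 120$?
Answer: $-2436480$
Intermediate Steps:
$\left(-108\right) 188 \cdot 120 = \left(-20304\right) 120 = -2436480$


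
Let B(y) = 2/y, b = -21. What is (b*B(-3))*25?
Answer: 350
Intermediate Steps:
(b*B(-3))*25 = -42/(-3)*25 = -42*(-1)/3*25 = -21*(-⅔)*25 = 14*25 = 350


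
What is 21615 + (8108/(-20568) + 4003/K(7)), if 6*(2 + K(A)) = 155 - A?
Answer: 3809713441/174828 ≈ 21791.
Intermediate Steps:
K(A) = 143/6 - A/6 (K(A) = -2 + (155 - A)/6 = -2 + (155/6 - A/6) = 143/6 - A/6)
21615 + (8108/(-20568) + 4003/K(7)) = 21615 + (8108/(-20568) + 4003/(143/6 - ⅙*7)) = 21615 + (8108*(-1/20568) + 4003/(143/6 - 7/6)) = 21615 + (-2027/5142 + 4003/(68/3)) = 21615 + (-2027/5142 + 4003*(3/68)) = 21615 + (-2027/5142 + 12009/68) = 21615 + 30806221/174828 = 3809713441/174828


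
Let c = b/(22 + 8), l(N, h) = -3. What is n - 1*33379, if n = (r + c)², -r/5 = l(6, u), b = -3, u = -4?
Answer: -3315699/100 ≈ -33157.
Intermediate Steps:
r = 15 (r = -5*(-3) = 15)
c = -⅒ (c = -3/(22 + 8) = -3/30 = (1/30)*(-3) = -⅒ ≈ -0.10000)
n = 22201/100 (n = (15 - ⅒)² = (149/10)² = 22201/100 ≈ 222.01)
n - 1*33379 = 22201/100 - 1*33379 = 22201/100 - 33379 = -3315699/100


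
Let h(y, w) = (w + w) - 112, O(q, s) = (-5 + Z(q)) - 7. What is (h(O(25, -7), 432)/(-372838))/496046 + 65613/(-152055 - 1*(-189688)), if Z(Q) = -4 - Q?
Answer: 3033695759707477/1740006900939221 ≈ 1.7435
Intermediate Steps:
O(q, s) = -16 - q (O(q, s) = (-5 + (-4 - q)) - 7 = (-9 - q) - 7 = -16 - q)
h(y, w) = -112 + 2*w (h(y, w) = 2*w - 112 = -112 + 2*w)
(h(O(25, -7), 432)/(-372838))/496046 + 65613/(-152055 - 1*(-189688)) = ((-112 + 2*432)/(-372838))/496046 + 65613/(-152055 - 1*(-189688)) = ((-112 + 864)*(-1/372838))*(1/496046) + 65613/(-152055 + 189688) = (752*(-1/372838))*(1/496046) + 65613/37633 = -376/186419*1/496046 + 65613*(1/37633) = -188/46236199637 + 65613/37633 = 3033695759707477/1740006900939221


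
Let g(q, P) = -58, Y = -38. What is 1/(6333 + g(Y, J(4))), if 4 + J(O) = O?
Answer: 1/6275 ≈ 0.00015936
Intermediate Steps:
J(O) = -4 + O
1/(6333 + g(Y, J(4))) = 1/(6333 - 58) = 1/6275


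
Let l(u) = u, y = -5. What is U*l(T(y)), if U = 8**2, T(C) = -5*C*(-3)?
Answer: -4800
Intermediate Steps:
T(C) = 15*C
U = 64
U*l(T(y)) = 64*(15*(-5)) = 64*(-75) = -4800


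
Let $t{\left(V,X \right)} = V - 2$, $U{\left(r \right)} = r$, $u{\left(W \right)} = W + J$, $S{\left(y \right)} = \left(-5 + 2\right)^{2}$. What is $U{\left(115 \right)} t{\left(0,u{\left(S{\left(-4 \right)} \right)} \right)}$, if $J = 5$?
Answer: $-230$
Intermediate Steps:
$S{\left(y \right)} = 9$ ($S{\left(y \right)} = \left(-3\right)^{2} = 9$)
$u{\left(W \right)} = 5 + W$ ($u{\left(W \right)} = W + 5 = 5 + W$)
$t{\left(V,X \right)} = -2 + V$ ($t{\left(V,X \right)} = V - 2 = -2 + V$)
$U{\left(115 \right)} t{\left(0,u{\left(S{\left(-4 \right)} \right)} \right)} = 115 \left(-2 + 0\right) = 115 \left(-2\right) = -230$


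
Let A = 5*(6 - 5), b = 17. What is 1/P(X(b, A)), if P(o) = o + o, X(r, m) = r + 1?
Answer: 1/36 ≈ 0.027778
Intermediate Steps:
A = 5 (A = 5*1 = 5)
X(r, m) = 1 + r
P(o) = 2*o
1/P(X(b, A)) = 1/(2*(1 + 17)) = 1/(2*18) = 1/36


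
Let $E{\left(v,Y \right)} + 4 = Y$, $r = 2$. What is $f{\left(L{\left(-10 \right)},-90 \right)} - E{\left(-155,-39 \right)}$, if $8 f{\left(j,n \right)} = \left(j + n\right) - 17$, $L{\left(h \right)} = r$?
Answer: $\frac{239}{8} \approx 29.875$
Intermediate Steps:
$L{\left(h \right)} = 2$
$f{\left(j,n \right)} = - \frac{17}{8} + \frac{j}{8} + \frac{n}{8}$ ($f{\left(j,n \right)} = \frac{\left(j + n\right) - 17}{8} = \frac{-17 + j + n}{8} = - \frac{17}{8} + \frac{j}{8} + \frac{n}{8}$)
$E{\left(v,Y \right)} = -4 + Y$
$f{\left(L{\left(-10 \right)},-90 \right)} - E{\left(-155,-39 \right)} = \left(- \frac{17}{8} + \frac{1}{8} \cdot 2 + \frac{1}{8} \left(-90\right)\right) - \left(-4 - 39\right) = \left(- \frac{17}{8} + \frac{1}{4} - \frac{45}{4}\right) - -43 = - \frac{105}{8} + 43 = \frac{239}{8}$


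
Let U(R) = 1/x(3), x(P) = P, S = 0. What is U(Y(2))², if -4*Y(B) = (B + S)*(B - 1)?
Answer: ⅑ ≈ 0.11111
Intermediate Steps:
Y(B) = -B*(-1 + B)/4 (Y(B) = -(B + 0)*(B - 1)/4 = -B*(-1 + B)/4)
U(R) = ⅓ (U(R) = 1/3 = ⅓)
U(Y(2))² = (⅓)² = ⅑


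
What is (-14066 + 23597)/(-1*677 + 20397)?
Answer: 9531/19720 ≈ 0.48332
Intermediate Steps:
(-14066 + 23597)/(-1*677 + 20397) = 9531/(-677 + 20397) = 9531/19720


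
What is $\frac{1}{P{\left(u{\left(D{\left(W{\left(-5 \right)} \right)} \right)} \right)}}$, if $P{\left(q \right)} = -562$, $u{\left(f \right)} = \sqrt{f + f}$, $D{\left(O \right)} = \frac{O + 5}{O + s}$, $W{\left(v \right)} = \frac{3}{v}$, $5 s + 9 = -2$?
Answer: $- \frac{1}{562} \approx -0.0017794$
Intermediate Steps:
$s = - \frac{11}{5}$ ($s = - \frac{9}{5} + \frac{1}{5} \left(-2\right) = - \frac{9}{5} - \frac{2}{5} = - \frac{11}{5} \approx -2.2$)
$D{\left(O \right)} = \frac{5 + O}{- \frac{11}{5} + O}$ ($D{\left(O \right)} = \frac{O + 5}{O - \frac{11}{5}} = \frac{5 + O}{- \frac{11}{5} + O}$)
$u{\left(f \right)} = \sqrt{2} \sqrt{f}$ ($u{\left(f \right)} = \sqrt{2 f} = \sqrt{2} \sqrt{f}$)
$\frac{1}{P{\left(u{\left(D{\left(W{\left(-5 \right)} \right)} \right)} \right)}} = \frac{1}{-562} = - \frac{1}{562}$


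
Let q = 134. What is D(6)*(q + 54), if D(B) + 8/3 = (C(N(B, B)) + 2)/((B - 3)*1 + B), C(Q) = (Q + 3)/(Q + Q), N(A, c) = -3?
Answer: -4136/9 ≈ -459.56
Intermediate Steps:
C(Q) = (3 + Q)/(2*Q) (C(Q) = (3 + Q)/((2*Q)) = (3 + Q)*(1/(2*Q)) = (3 + Q)/(2*Q))
D(B) = -8/3 + 2/(-3 + 2*B) (D(B) = -8/3 + ((½)*(3 - 3)/(-3) + 2)/((B - 3)*1 + B) = -8/3 + ((½)*(-⅓)*0 + 2)/((-3 + B)*1 + B) = -8/3 + (0 + 2)/((-3 + B) + B) = -8/3 + 2/(-3 + 2*B))
D(6)*(q + 54) = (2*(15 - 8*6)/(3*(-3 + 2*6)))*(134 + 54) = (2*(15 - 48)/(3*(-3 + 12)))*188 = ((⅔)*(-33)/9)*188 = ((⅔)*(⅑)*(-33))*188 = -22/9*188 = -4136/9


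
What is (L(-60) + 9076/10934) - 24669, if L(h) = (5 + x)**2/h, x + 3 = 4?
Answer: -674320826/27335 ≈ -24669.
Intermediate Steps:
x = 1 (x = -3 + 4 = 1)
L(h) = 36/h (L(h) = (5 + 1)**2/h = 6**2/h = 36/h)
(L(-60) + 9076/10934) - 24669 = (36/(-60) + 9076/10934) - 24669 = (36*(-1/60) + 9076*(1/10934)) - 24669 = (-3/5 + 4538/5467) - 24669 = 6289/27335 - 24669 = -674320826/27335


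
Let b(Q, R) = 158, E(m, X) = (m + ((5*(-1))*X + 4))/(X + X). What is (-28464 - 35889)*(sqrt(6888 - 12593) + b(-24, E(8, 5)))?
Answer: -10167774 - 64353*I*sqrt(5705) ≈ -1.0168e+7 - 4.8607e+6*I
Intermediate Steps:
E(m, X) = (4 + m - 5*X)/(2*X) (E(m, X) = (m + (-5*X + 4))/((2*X)) = (m + (4 - 5*X))*(1/(2*X)) = (4 + m - 5*X)*(1/(2*X)) = (4 + m - 5*X)/(2*X))
(-28464 - 35889)*(sqrt(6888 - 12593) + b(-24, E(8, 5))) = (-28464 - 35889)*(sqrt(6888 - 12593) + 158) = -64353*(sqrt(-5705) + 158) = -64353*(I*sqrt(5705) + 158) = -64353*(158 + I*sqrt(5705)) = -10167774 - 64353*I*sqrt(5705)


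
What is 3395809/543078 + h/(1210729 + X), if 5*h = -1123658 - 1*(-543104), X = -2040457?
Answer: 400090976527/62584308720 ≈ 6.3928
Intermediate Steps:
h = -580554/5 (h = (-1123658 - 1*(-543104))/5 = (-1123658 + 543104)/5 = (⅕)*(-580554) = -580554/5 ≈ -1.1611e+5)
3395809/543078 + h/(1210729 + X) = 3395809/543078 - 580554/(5*(1210729 - 2040457)) = 3395809*(1/543078) - 580554/5/(-829728) = 3395809/543078 - 580554/5*(-1/829728) = 3395809/543078 + 32253/230480 = 400090976527/62584308720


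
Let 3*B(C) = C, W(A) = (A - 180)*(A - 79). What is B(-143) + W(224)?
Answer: 18997/3 ≈ 6332.3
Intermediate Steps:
W(A) = (-180 + A)*(-79 + A)
B(C) = C/3
B(-143) + W(224) = (⅓)*(-143) + (14220 + 224² - 259*224) = -143/3 + (14220 + 50176 - 58016) = -143/3 + 6380 = 18997/3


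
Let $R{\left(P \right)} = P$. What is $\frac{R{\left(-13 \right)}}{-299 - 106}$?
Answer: $\frac{13}{405} \approx 0.032099$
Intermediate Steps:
$\frac{R{\left(-13 \right)}}{-299 - 106} = \frac{1}{-299 - 106} \left(-13\right) = \frac{1}{-405} \left(-13\right) = \left(- \frac{1}{405}\right) \left(-13\right) = \frac{13}{405}$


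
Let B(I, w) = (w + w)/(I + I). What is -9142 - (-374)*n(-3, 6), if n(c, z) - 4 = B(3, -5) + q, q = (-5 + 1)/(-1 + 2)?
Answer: -29296/3 ≈ -9765.3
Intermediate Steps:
B(I, w) = w/I (B(I, w) = (2*w)/((2*I)) = (2*w)*(1/(2*I)) = w/I)
q = -4 (q = -4/1 = -4*1 = -4)
n(c, z) = -5/3 (n(c, z) = 4 + (-5/3 - 4) = 4 - 17/3 = -5/3)
-9142 - (-374)*n(-3, 6) = -9142 - (-374)*(-5)/3 = -9142 - 1*1870/3 = -9142 - 1870/3 = -29296/3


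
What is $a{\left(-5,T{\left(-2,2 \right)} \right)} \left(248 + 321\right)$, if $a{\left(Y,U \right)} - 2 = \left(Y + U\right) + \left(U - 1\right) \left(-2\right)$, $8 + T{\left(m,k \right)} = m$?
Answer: $5121$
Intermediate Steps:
$T{\left(m,k \right)} = -8 + m$
$a{\left(Y,U \right)} = 4 + Y - U$ ($a{\left(Y,U \right)} = 2 + \left(\left(Y + U\right) + \left(U - 1\right) \left(-2\right)\right) = 2 + \left(\left(U + Y\right) + \left(-1 + U\right) \left(-2\right)\right) = 2 - \left(-2 + U - Y\right) = 2 + \left(2 + Y - U\right) = 4 + Y - U$)
$a{\left(-5,T{\left(-2,2 \right)} \right)} \left(248 + 321\right) = \left(4 - 5 - \left(-8 - 2\right)\right) \left(248 + 321\right) = \left(4 - 5 - -10\right) 569 = \left(4 - 5 + 10\right) 569 = 9 \cdot 569 = 5121$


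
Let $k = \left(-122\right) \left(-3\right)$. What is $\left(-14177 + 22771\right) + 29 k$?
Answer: $19208$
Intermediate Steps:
$k = 366$
$\left(-14177 + 22771\right) + 29 k = \left(-14177 + 22771\right) + 29 \cdot 366 = 8594 + 10614 = 19208$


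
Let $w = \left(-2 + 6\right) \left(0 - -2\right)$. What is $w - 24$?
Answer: $-16$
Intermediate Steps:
$w = 8$ ($w = 4 \left(0 + 2\right) = 4 \cdot 2 = 8$)
$w - 24 = 8 - 24 = -16$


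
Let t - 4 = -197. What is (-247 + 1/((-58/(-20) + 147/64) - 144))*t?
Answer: 2117464567/44417 ≈ 47672.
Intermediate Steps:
t = -193 (t = 4 - 197 = -193)
(-247 + 1/((-58/(-20) + 147/64) - 144))*t = (-247 + 1/((-58/(-20) + 147/64) - 144))*(-193) = (-247 + 1/((-58*(-1/20) + 147*(1/64)) - 144))*(-193) = (-247 + 1/((29/10 + 147/64) - 144))*(-193) = (-247 + 1/(1663/320 - 144))*(-193) = (-247 + 1/(-44417/320))*(-193) = (-247 - 320/44417)*(-193) = -10971319/44417*(-193) = 2117464567/44417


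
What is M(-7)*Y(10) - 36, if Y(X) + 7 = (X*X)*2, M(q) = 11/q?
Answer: -2375/7 ≈ -339.29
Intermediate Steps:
Y(X) = -7 + 2*X² (Y(X) = -7 + (X*X)*2 = -7 + X²*2 = -7 + 2*X²)
M(-7)*Y(10) - 36 = (11/(-7))*(-7 + 2*10²) - 36 = (11*(-⅐))*(-7 + 2*100) - 36 = -11*(-7 + 200)/7 - 36 = -11/7*193 - 36 = -2123/7 - 36 = -2375/7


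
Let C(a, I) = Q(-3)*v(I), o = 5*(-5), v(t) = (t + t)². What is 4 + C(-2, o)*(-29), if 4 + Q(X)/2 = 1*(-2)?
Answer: 870004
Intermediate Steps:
v(t) = 4*t² (v(t) = (2*t)² = 4*t²)
o = -25
Q(X) = -12 (Q(X) = -8 + 2*(1*(-2)) = -8 + 2*(-2) = -8 - 4 = -12)
C(a, I) = -48*I²
4 + C(-2, o)*(-29) = 4 - 48*(-25)²*(-29) = 4 - 48*625*(-29) = 4 - 30000*(-29) = 4 + 870000 = 870004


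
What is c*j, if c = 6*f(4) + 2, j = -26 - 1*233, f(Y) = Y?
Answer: -6734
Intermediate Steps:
j = -259 (j = -26 - 233 = -259)
c = 26 (c = 6*4 + 2 = 24 + 2 = 26)
c*j = 26*(-259) = -6734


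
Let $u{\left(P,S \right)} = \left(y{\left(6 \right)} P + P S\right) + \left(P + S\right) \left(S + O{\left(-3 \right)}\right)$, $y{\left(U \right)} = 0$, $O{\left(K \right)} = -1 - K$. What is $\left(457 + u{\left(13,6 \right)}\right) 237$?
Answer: $162819$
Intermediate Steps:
$u{\left(P,S \right)} = P S + \left(2 + S\right) \left(P + S\right)$ ($u{\left(P,S \right)} = \left(0 P + P S\right) + \left(P + S\right) \left(S - -2\right) = \left(0 + P S\right) + \left(P + S\right) \left(S + \left(-1 + 3\right)\right) = P S + \left(P + S\right) \left(S + 2\right) = P S + \left(P + S\right) \left(2 + S\right) = P S + \left(2 + S\right) \left(P + S\right)$)
$\left(457 + u{\left(13,6 \right)}\right) 237 = \left(457 + \left(6^{2} + 2 \cdot 13 + 2 \cdot 6 + 2 \cdot 13 \cdot 6\right)\right) 237 = \left(457 + \left(36 + 26 + 12 + 156\right)\right) 237 = \left(457 + 230\right) 237 = 687 \cdot 237 = 162819$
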